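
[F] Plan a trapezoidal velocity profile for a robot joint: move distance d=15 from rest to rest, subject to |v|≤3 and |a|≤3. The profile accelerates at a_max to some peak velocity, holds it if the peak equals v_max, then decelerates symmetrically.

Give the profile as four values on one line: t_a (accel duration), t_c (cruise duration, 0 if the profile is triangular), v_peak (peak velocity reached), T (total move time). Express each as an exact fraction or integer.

t_a=1 t_c=4 v_peak=3 T=6

vₘ²/aₘ = 3²/3 = 3
15 ≥ 3 so v_max reached
t_a = 3/3 = 1; v_peak = 3
d_cruise = 15 − 3 = 12; t_c = 12/3 = 4
T = 2·1 + 4 = 6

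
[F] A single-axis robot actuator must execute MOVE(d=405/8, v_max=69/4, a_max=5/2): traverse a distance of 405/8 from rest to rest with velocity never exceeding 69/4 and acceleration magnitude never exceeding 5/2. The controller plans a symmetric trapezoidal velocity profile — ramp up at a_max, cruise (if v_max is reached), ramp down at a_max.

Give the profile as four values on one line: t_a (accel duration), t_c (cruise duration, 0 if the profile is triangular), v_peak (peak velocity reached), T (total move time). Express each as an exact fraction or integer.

vₘ²/aₘ = (69/4)²/(5/2) = 4761/40
405/8 < 4761/40 ⇒ no cruise
v_peak = √(405/8·5/2) = √(2025/16) = 45/4
t_a = (45/4)/(5/2) = 9/2; t_c = 0
T = 2·9/2 = 9

t_a=9/2 t_c=0 v_peak=45/4 T=9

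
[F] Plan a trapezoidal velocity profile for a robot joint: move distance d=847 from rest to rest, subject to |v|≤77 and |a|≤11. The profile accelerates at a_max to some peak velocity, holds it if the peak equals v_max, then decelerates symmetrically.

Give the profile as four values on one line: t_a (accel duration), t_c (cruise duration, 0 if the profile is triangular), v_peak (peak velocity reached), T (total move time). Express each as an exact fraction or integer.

vₘ²/aₘ = 77²/11 = 539
847 ≥ 539 ⇒ cruise phase
t_a = 77/11 = 7; v_peak = 77
d_cruise = 847 − 539 = 308; t_c = 308/77 = 4
T = 2·7 + 4 = 18

t_a=7 t_c=4 v_peak=77 T=18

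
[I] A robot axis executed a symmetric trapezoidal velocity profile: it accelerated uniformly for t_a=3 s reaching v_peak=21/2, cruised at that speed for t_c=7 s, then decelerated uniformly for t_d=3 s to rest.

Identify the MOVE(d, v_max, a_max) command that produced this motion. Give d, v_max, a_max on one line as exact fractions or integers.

d=105 v_max=21/2 a_max=7/2

a_max = (21/2)/3 = 7/2
d_a = ½·21/2·3 = 63/4; d_c = 21/2·7 = 147/2
d = 2·63/4 + 147/2 = 105
t_c = 7 > 0 ⇒ limit active, v_max = 21/2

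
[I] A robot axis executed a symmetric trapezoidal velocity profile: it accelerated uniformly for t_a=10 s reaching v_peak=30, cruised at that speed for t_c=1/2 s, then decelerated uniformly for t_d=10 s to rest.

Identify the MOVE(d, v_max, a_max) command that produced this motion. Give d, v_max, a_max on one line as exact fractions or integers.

d=315 v_max=30 a_max=3

a_max = 30/10 = 3
d_a = ½·30·10 = 150; d_c = 30·1/2 = 15
d = 2·150 + 15 = 315
t_c = 1/2 > 0 → v_max = v_peak = 30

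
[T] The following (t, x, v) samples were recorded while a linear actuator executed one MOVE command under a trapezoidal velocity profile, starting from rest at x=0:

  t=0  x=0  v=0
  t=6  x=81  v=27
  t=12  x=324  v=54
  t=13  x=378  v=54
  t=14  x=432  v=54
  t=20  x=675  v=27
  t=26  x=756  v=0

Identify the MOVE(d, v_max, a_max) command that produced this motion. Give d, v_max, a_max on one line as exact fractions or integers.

final state: t=26, x=756, v=0 → d = 756
a_max = (27−0)/(6−0) = 9/2
max v = 54 over t∈[12,14] → v_max = 54
check: 54·(12+2) = 756 ✓

d=756 v_max=54 a_max=9/2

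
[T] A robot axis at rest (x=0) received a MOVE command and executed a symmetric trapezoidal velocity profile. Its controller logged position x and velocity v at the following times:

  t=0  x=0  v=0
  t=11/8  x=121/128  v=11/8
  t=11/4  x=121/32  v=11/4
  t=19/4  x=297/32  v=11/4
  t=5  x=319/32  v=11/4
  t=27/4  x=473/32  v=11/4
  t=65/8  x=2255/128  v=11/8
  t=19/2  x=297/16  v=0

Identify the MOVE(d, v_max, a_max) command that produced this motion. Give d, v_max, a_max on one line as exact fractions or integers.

d=297/16 v_max=11/4 a_max=1

final state: t=19/2, x=297/16, v=0 → d = 297/16
a_max = (11/8−0)/(11/8−0) = 1
max v = 11/4 over t∈[11/4,27/4] → v_max = 11/4
check: 11/4·(11/4+4) = 297/16 ✓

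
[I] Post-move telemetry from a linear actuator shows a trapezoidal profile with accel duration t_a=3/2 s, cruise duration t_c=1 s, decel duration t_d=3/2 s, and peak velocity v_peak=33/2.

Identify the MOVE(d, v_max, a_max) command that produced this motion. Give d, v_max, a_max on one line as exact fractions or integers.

d=165/4 v_max=33/2 a_max=11

a_max = (33/2)/(3/2) = 11
d_a = ½·33/2·3/2 = 99/8; d_c = 33/2·1 = 33/2
d = 2·99/8 + 33/2 = 165/4
t_c = 1 > 0 ⇒ limit active, v_max = 33/2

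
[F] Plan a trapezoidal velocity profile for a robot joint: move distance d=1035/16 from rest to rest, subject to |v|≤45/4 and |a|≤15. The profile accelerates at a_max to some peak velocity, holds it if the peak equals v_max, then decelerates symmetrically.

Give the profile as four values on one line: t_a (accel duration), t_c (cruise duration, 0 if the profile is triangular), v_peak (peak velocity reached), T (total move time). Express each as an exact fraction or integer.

t_a=3/4 t_c=5 v_peak=45/4 T=13/2

(v_max)²/a_max = (45/4)²/15 = 135/16
1035/16 ≥ 135/16 ⇒ cruise phase
t_a = (45/4)/15 = 3/4; v_peak = 45/4
d_cruise = 1035/16 − 135/16 = 225/4; t_c = (225/4)/(45/4) = 5
T = 2·3/4 + 5 = 13/2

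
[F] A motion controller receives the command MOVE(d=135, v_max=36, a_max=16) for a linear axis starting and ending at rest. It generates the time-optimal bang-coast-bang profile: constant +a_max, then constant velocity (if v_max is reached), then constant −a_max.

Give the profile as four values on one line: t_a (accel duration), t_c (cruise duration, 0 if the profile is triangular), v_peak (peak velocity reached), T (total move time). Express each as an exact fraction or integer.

(v_max)²/a_max = 36²/16 = 81
135 ≥ 81 so v_max reached
t_a = 36/16 = 9/4; v_peak = 36
d_cruise = 135 − 81 = 54; t_c = 54/36 = 3/2
T = 2·9/4 + 3/2 = 6

t_a=9/4 t_c=3/2 v_peak=36 T=6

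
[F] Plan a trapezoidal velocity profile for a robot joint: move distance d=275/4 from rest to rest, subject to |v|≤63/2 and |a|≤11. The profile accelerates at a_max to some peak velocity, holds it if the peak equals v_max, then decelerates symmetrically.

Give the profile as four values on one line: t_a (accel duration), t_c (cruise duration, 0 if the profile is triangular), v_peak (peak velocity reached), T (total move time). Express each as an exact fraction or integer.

v_max²/a_max = (63/2)²/11 = 3969/44
275/4 < 3969/44 ⇒ no cruise
v_peak = √(275/4·11) = √(3025/4) = 55/2
t_a = (55/2)/11 = 5/2; t_c = 0
T = 2·5/2 = 5

t_a=5/2 t_c=0 v_peak=55/2 T=5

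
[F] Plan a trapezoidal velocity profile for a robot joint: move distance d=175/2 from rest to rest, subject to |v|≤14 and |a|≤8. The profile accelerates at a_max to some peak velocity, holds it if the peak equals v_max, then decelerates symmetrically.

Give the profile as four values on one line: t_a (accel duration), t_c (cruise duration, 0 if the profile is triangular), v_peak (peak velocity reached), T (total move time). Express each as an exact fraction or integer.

t_a=7/4 t_c=9/2 v_peak=14 T=8

v_max²/a_max = 14²/8 = 49/2
175/2 ≥ 49/2 → trapezoidal
t_a = 14/8 = 7/4; v_peak = 14
d_cruise = 175/2 − 49/2 = 63; t_c = 63/14 = 9/2
T = 2·7/4 + 9/2 = 8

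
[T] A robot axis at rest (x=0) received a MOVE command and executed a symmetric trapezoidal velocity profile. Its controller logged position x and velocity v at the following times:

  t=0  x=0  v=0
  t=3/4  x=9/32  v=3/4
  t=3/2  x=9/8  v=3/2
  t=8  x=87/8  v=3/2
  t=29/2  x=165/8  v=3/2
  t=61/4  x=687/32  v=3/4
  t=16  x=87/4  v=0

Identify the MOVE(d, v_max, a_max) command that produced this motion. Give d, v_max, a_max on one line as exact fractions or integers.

final state: t=16, x=87/4, v=0 → d = 87/4
a_max = (3/4−0)/(3/4−0) = 1
max v = 3/2 over t∈[3/2,29/2] → v_max = 3/2
check: 3/2·(3/2+13) = 87/4 ✓

d=87/4 v_max=3/2 a_max=1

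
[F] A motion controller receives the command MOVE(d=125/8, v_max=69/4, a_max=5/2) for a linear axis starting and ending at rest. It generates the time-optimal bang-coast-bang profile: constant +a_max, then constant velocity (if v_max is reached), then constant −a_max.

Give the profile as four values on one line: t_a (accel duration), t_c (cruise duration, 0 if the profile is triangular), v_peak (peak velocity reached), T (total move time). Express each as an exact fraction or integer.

t_a=5/2 t_c=0 v_peak=25/4 T=5

vₘ²/aₘ = (69/4)²/(5/2) = 4761/40
125/8 < 4761/40 so t_c = 0
v_peak = √(125/8·5/2) = √(625/16) = 25/4
t_a = (25/4)/(5/2) = 5/2; t_c = 0
T = 2·5/2 = 5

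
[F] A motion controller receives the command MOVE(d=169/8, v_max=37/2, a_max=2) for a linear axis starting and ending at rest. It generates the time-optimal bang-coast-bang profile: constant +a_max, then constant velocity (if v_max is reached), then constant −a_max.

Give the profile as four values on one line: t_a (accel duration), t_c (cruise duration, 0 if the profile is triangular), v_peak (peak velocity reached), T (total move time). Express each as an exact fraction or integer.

t_a=13/4 t_c=0 v_peak=13/2 T=13/2

vₘ²/aₘ = (37/2)²/2 = 1369/8
169/8 < 1369/8 ⇒ no cruise
v_peak = √(169/8·2) = √(169/4) = 13/2
t_a = (13/2)/2 = 13/4; t_c = 0
T = 2·13/4 = 13/2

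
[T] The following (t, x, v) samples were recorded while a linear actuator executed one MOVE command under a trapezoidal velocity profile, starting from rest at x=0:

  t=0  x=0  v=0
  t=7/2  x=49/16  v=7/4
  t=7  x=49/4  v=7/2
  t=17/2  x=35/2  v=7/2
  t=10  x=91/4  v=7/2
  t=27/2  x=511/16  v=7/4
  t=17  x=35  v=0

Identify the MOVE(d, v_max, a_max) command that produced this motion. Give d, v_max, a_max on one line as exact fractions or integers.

d=35 v_max=7/2 a_max=1/2

final state: t=17, x=35, v=0 → d = 35
a_max = (7/4−0)/(7/2−0) = 1/2
max v = 7/2 over t∈[7,10] → v_max = 7/2
check: 7/2·(7+3) = 35 ✓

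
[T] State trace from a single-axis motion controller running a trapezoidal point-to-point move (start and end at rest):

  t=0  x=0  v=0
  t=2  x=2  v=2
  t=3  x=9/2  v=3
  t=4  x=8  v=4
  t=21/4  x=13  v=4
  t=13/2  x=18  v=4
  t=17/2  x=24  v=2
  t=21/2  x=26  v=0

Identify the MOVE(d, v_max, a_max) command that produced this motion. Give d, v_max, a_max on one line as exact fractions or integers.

d=26 v_max=4 a_max=1

final state: t=21/2, x=26, v=0 → d = 26
a_max = (2−0)/(2−0) = 1
max v = 4 over t∈[4,13/2] → v_max = 4
check: 4·(4+5/2) = 26 ✓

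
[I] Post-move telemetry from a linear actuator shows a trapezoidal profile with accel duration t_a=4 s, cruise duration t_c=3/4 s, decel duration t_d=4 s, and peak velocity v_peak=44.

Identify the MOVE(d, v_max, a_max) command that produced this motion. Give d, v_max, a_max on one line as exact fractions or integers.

d=209 v_max=44 a_max=11

a_max = 44/4 = 11
d_a = ½·44·4 = 88; d_c = 44·3/4 = 33
d = 2·88 + 33 = 209
t_c = 3/4 > 0 ⇒ limit active, v_max = 44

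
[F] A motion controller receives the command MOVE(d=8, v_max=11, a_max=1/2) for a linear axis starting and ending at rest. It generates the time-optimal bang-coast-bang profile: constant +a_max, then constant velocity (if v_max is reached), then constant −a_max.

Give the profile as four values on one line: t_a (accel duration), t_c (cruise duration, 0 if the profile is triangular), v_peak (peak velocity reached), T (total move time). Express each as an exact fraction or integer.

v_max²/a_max = 11²/(1/2) = 242
8 < 242 so t_c = 0
v_peak = √(8·1/2) = √4 = 2
t_a = 2/(1/2) = 4; t_c = 0
T = 2·4 = 8

t_a=4 t_c=0 v_peak=2 T=8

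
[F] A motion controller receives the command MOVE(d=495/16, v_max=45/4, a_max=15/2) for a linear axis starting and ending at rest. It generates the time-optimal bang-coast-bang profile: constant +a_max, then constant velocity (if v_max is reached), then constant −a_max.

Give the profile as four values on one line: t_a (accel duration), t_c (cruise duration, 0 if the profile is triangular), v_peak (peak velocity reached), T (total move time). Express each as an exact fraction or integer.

(v_max)²/a_max = (45/4)²/(15/2) = 135/8
495/16 ≥ 135/8 → trapezoidal
t_a = (45/4)/(15/2) = 3/2; v_peak = 45/4
d_cruise = 495/16 − 135/8 = 225/16; t_c = (225/16)/(45/4) = 5/4
T = 2·3/2 + 5/4 = 17/4

t_a=3/2 t_c=5/4 v_peak=45/4 T=17/4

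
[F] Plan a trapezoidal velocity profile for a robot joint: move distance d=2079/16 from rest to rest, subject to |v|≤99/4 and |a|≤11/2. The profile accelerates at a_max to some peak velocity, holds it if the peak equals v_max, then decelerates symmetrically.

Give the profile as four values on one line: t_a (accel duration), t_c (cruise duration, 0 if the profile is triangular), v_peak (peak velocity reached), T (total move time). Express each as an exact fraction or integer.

t_a=9/2 t_c=3/4 v_peak=99/4 T=39/4

(v_max)²/a_max = (99/4)²/(11/2) = 891/8
2079/16 ≥ 891/8 ⇒ cruise phase
t_a = (99/4)/(11/2) = 9/2; v_peak = 99/4
d_cruise = 2079/16 − 891/8 = 297/16; t_c = (297/16)/(99/4) = 3/4
T = 2·9/2 + 3/4 = 39/4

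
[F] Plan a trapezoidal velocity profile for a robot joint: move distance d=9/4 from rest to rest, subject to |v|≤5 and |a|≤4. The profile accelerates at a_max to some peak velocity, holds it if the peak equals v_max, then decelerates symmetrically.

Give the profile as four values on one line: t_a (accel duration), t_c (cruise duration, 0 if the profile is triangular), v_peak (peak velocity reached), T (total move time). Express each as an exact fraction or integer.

t_a=3/4 t_c=0 v_peak=3 T=3/2

vₘ²/aₘ = 5²/4 = 25/4
9/4 < 25/4 ⇒ no cruise
v_peak = √(9/4·4) = √9 = 3
t_a = 3/4; t_c = 0
T = 2·3/4 = 3/2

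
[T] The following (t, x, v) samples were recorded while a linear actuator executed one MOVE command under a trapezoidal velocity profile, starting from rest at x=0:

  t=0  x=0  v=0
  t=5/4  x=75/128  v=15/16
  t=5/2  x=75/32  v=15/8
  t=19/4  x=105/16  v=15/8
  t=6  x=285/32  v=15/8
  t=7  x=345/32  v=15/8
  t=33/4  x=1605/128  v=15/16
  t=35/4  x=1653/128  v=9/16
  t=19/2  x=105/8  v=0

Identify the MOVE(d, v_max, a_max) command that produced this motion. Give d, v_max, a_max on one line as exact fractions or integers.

final state: t=19/2, x=105/8, v=0 → d = 105/8
a_max = (15/16−0)/(5/4−0) = 3/4
max v = 15/8 over t∈[5/2,7] → v_max = 15/8
check: 15/8·(5/2+9/2) = 105/8 ✓

d=105/8 v_max=15/8 a_max=3/4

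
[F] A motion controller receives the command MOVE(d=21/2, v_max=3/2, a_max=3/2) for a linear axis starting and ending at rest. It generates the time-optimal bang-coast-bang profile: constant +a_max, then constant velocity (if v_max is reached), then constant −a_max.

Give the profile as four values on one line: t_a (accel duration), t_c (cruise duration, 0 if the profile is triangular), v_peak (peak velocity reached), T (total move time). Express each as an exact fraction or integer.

t_a=1 t_c=6 v_peak=3/2 T=8

v_max²/a_max = (3/2)²/(3/2) = 3/2
21/2 ≥ 3/2 so v_max reached
t_a = (3/2)/(3/2) = 1; v_peak = 3/2
d_cruise = 21/2 − 3/2 = 9; t_c = 9/(3/2) = 6
T = 2·1 + 6 = 8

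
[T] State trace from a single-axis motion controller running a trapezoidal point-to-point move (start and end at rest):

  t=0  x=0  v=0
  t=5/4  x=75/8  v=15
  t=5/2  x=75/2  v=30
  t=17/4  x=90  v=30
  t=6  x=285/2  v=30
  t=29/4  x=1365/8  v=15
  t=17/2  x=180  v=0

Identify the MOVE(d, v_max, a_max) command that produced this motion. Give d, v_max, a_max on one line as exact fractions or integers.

final state: t=17/2, x=180, v=0 → d = 180
a_max = (15−0)/(5/4−0) = 12
max v = 30 over t∈[5/2,6] → v_max = 30
check: 30·(5/2+7/2) = 180 ✓

d=180 v_max=30 a_max=12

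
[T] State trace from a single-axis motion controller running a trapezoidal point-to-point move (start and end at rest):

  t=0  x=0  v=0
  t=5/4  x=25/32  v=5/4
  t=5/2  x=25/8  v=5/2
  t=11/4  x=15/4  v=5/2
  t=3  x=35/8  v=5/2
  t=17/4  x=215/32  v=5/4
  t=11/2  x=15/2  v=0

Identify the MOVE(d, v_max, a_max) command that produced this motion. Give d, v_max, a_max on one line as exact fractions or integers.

final state: t=11/2, x=15/2, v=0 → d = 15/2
a_max = (5/4−0)/(5/4−0) = 1
max v = 5/2 over t∈[5/2,3] → v_max = 5/2
check: 5/2·(5/2+1/2) = 15/2 ✓

d=15/2 v_max=5/2 a_max=1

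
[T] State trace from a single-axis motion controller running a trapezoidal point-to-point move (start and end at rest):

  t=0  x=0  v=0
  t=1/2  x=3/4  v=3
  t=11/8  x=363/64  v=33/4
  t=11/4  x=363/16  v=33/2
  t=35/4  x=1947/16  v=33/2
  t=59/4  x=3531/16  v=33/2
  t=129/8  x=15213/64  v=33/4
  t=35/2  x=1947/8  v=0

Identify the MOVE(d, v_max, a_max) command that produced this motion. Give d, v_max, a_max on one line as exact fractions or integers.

d=1947/8 v_max=33/2 a_max=6

final state: t=35/2, x=1947/8, v=0 → d = 1947/8
a_max = (3−0)/(1/2−0) = 6
max v = 33/2 over t∈[11/4,59/4] → v_max = 33/2
check: 33/2·(11/4+12) = 1947/8 ✓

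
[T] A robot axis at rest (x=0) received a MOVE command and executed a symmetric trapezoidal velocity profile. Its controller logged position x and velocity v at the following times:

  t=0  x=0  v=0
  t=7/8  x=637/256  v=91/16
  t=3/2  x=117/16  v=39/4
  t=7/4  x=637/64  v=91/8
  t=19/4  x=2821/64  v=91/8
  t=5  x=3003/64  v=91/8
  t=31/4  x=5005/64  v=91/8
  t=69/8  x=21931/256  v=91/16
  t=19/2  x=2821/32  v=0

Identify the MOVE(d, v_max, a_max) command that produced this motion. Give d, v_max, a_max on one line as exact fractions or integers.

d=2821/32 v_max=91/8 a_max=13/2

final state: t=19/2, x=2821/32, v=0 → d = 2821/32
a_max = (91/16−0)/(7/8−0) = 13/2
max v = 91/8 over t∈[7/4,31/4] → v_max = 91/8
check: 91/8·(7/4+6) = 2821/32 ✓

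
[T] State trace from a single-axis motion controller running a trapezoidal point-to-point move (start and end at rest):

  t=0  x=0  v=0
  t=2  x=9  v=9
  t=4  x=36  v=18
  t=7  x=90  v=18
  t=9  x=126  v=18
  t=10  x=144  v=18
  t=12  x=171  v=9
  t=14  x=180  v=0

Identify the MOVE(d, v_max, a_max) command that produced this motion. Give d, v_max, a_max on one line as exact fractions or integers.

final state: t=14, x=180, v=0 → d = 180
a_max = (9−0)/(2−0) = 9/2
max v = 18 over t∈[4,10] → v_max = 18
check: 18·(4+6) = 180 ✓

d=180 v_max=18 a_max=9/2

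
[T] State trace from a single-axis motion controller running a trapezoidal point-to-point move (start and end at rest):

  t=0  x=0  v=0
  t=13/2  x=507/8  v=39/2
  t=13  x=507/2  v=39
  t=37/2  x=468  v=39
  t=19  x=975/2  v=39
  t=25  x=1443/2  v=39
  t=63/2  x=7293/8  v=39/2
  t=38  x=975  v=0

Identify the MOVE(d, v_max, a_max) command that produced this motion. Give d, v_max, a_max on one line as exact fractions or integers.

final state: t=38, x=975, v=0 → d = 975
a_max = (39/2−0)/(13/2−0) = 3
max v = 39 over t∈[13,25] → v_max = 39
check: 39·(13+12) = 975 ✓

d=975 v_max=39 a_max=3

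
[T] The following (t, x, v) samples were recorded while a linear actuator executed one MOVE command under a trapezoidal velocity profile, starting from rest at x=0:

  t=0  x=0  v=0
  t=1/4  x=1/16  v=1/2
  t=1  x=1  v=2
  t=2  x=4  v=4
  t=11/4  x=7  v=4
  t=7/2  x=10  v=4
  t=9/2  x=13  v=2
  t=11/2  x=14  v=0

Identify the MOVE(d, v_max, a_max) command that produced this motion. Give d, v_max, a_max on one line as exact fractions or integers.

d=14 v_max=4 a_max=2

final state: t=11/2, x=14, v=0 → d = 14
a_max = (1/2−0)/(1/4−0) = 2
max v = 4 over t∈[2,7/2] → v_max = 4
check: 4·(2+3/2) = 14 ✓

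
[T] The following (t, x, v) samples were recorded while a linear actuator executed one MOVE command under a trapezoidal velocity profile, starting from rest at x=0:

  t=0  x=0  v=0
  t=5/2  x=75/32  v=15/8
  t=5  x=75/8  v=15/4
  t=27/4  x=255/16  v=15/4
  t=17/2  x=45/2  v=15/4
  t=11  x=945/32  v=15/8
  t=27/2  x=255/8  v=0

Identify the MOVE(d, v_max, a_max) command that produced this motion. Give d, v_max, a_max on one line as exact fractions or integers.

d=255/8 v_max=15/4 a_max=3/4

final state: t=27/2, x=255/8, v=0 → d = 255/8
a_max = (15/8−0)/(5/2−0) = 3/4
max v = 15/4 over t∈[5,17/2] → v_max = 15/4
check: 15/4·(5+7/2) = 255/8 ✓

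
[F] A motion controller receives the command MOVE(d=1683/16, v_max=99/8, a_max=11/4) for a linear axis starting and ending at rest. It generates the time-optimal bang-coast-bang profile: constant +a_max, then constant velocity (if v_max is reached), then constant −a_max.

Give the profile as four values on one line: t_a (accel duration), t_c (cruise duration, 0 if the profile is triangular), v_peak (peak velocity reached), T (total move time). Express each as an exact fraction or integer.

t_a=9/2 t_c=4 v_peak=99/8 T=13

vₘ²/aₘ = (99/8)²/(11/4) = 891/16
1683/16 ≥ 891/16 so v_max reached
t_a = (99/8)/(11/4) = 9/2; v_peak = 99/8
d_cruise = 1683/16 − 891/16 = 99/2; t_c = (99/2)/(99/8) = 4
T = 2·9/2 + 4 = 13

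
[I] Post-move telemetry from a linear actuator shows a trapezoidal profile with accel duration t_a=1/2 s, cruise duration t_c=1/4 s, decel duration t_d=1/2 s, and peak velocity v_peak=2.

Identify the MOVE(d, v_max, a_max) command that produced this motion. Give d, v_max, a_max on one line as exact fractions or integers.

a_max = 2/(1/2) = 4
d_a = ½·2·1/2 = 1/2; d_c = 2·1/4 = 1/2
d = 2·1/2 + 1/2 = 3/2
t_c = 1/4 > 0 → v_max = v_peak = 2

d=3/2 v_max=2 a_max=4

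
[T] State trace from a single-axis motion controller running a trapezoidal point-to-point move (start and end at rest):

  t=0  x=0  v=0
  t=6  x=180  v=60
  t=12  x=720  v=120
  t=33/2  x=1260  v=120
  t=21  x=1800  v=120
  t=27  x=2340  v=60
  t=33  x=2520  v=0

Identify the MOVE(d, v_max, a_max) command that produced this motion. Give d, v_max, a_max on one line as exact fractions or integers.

d=2520 v_max=120 a_max=10

final state: t=33, x=2520, v=0 → d = 2520
a_max = (60−0)/(6−0) = 10
max v = 120 over t∈[12,21] → v_max = 120
check: 120·(12+9) = 2520 ✓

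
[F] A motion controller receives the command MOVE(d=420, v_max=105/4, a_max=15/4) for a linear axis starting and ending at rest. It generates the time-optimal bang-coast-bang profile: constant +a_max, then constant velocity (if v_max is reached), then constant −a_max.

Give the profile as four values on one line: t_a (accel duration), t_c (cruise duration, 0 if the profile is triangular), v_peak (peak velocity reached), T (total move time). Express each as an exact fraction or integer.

v_max²/a_max = (105/4)²/(15/4) = 735/4
420 ≥ 735/4 → trapezoidal
t_a = (105/4)/(15/4) = 7; v_peak = 105/4
d_cruise = 420 − 735/4 = 945/4; t_c = (945/4)/(105/4) = 9
T = 2·7 + 9 = 23

t_a=7 t_c=9 v_peak=105/4 T=23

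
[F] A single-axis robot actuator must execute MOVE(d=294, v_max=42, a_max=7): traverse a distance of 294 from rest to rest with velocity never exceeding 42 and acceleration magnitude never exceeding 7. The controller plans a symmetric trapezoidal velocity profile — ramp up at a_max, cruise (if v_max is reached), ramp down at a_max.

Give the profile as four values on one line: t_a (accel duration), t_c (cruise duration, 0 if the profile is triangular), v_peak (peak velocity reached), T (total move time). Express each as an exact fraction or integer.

t_a=6 t_c=1 v_peak=42 T=13

(v_max)²/a_max = 42²/7 = 252
294 ≥ 252 → trapezoidal
t_a = 42/7 = 6; v_peak = 42
d_cruise = 294 − 252 = 42; t_c = 42/42 = 1
T = 2·6 + 1 = 13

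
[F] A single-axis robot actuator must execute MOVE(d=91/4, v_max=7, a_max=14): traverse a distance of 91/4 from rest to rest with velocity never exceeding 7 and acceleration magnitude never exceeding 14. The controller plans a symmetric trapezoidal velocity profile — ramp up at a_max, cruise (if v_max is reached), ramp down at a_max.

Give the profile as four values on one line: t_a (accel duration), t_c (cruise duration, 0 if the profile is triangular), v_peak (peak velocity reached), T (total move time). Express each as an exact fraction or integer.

t_a=1/2 t_c=11/4 v_peak=7 T=15/4

v_max²/a_max = 7²/14 = 7/2
91/4 ≥ 7/2 → trapezoidal
t_a = 7/14 = 1/2; v_peak = 7
d_cruise = 91/4 − 7/2 = 77/4; t_c = (77/4)/7 = 11/4
T = 2·1/2 + 11/4 = 15/4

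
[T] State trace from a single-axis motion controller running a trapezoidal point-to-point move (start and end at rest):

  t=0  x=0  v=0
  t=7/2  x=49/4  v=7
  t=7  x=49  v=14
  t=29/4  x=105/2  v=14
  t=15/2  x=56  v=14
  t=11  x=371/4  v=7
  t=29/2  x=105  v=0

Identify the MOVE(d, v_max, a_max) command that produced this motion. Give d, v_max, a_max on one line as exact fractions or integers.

final state: t=29/2, x=105, v=0 → d = 105
a_max = (7−0)/(7/2−0) = 2
max v = 14 over t∈[7,15/2] → v_max = 14
check: 14·(7+1/2) = 105 ✓

d=105 v_max=14 a_max=2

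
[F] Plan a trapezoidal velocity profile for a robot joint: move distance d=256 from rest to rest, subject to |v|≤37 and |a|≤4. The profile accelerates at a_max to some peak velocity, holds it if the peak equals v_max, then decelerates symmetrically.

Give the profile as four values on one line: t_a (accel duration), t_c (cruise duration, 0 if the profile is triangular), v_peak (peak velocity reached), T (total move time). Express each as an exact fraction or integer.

v_max²/a_max = 37²/4 = 1369/4
256 < 1369/4 ⇒ no cruise
v_peak = √(256·4) = √1024 = 32
t_a = 32/4 = 8; t_c = 0
T = 2·8 = 16

t_a=8 t_c=0 v_peak=32 T=16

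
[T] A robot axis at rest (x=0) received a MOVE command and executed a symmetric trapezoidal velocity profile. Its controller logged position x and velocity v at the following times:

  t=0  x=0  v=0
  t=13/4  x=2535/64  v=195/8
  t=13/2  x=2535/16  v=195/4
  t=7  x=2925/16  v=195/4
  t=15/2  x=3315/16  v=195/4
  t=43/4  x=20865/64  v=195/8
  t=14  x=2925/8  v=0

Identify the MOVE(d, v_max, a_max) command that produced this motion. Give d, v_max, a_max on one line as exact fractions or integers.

d=2925/8 v_max=195/4 a_max=15/2

final state: t=14, x=2925/8, v=0 → d = 2925/8
a_max = (195/8−0)/(13/4−0) = 15/2
max v = 195/4 over t∈[13/2,15/2] → v_max = 195/4
check: 195/4·(13/2+1) = 2925/8 ✓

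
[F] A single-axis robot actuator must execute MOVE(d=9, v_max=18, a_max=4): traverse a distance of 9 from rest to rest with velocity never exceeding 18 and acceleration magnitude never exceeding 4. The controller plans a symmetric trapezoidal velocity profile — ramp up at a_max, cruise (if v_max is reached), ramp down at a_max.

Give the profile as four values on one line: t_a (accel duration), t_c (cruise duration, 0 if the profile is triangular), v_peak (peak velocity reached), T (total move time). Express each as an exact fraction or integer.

t_a=3/2 t_c=0 v_peak=6 T=3

(v_max)²/a_max = 18²/4 = 81
9 < 81 ⇒ no cruise
v_peak = √(9·4) = √36 = 6
t_a = 6/4 = 3/2; t_c = 0
T = 2·3/2 = 3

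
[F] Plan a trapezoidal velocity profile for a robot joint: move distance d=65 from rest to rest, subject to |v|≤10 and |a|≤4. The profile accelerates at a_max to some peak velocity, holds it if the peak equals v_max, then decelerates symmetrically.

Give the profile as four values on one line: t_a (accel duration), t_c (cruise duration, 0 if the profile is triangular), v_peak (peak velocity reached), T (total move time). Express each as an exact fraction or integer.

t_a=5/2 t_c=4 v_peak=10 T=9

v_max²/a_max = 10²/4 = 25
65 ≥ 25 → trapezoidal
t_a = 10/4 = 5/2; v_peak = 10
d_cruise = 65 − 25 = 40; t_c = 40/10 = 4
T = 2·5/2 + 4 = 9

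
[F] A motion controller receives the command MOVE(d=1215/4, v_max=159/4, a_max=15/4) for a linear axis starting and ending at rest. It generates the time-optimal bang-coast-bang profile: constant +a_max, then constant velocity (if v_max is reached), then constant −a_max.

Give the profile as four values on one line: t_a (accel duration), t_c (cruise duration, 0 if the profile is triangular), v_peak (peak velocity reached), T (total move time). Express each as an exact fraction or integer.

(v_max)²/a_max = (159/4)²/(15/4) = 8427/20
1215/4 < 8427/20 ⇒ no cruise
v_peak = √(1215/4·15/4) = √(18225/16) = 135/4
t_a = (135/4)/(15/4) = 9; t_c = 0
T = 2·9 = 18

t_a=9 t_c=0 v_peak=135/4 T=18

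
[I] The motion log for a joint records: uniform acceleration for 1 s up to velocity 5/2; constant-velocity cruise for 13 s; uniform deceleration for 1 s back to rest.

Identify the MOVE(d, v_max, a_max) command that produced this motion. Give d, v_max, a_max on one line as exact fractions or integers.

d=35 v_max=5/2 a_max=5/2

a_max = (5/2)/1 = 5/2
d_a = ½·5/2·1 = 5/4; d_c = 5/2·13 = 65/2
d = 2·5/4 + 65/2 = 35
t_c = 13 > 0 → v_max = v_peak = 5/2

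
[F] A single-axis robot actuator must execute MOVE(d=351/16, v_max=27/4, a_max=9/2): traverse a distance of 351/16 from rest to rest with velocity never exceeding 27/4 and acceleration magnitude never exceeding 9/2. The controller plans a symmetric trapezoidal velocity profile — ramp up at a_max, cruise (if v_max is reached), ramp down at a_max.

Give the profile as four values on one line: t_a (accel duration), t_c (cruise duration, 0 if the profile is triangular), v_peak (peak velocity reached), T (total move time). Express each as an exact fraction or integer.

(v_max)²/a_max = (27/4)²/(9/2) = 81/8
351/16 ≥ 81/8 ⇒ cruise phase
t_a = (27/4)/(9/2) = 3/2; v_peak = 27/4
d_cruise = 351/16 − 81/8 = 189/16; t_c = (189/16)/(27/4) = 7/4
T = 2·3/2 + 7/4 = 19/4

t_a=3/2 t_c=7/4 v_peak=27/4 T=19/4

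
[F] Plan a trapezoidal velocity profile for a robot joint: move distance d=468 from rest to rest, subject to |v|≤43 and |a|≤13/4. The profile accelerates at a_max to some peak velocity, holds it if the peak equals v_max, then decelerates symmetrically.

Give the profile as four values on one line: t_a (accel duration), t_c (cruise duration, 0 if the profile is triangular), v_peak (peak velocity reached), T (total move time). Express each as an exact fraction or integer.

t_a=12 t_c=0 v_peak=39 T=24

v_max²/a_max = 43²/(13/4) = 7396/13
468 < 7396/13 so t_c = 0
v_peak = √(468·13/4) = √1521 = 39
t_a = 39/(13/4) = 12; t_c = 0
T = 2·12 = 24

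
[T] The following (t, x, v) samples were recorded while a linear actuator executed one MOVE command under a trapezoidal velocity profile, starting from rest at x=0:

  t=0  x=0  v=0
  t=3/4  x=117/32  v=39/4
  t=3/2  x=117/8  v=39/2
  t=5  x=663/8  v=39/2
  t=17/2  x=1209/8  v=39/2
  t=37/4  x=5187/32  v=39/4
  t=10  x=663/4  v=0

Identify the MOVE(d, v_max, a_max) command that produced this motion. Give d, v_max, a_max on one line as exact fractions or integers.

d=663/4 v_max=39/2 a_max=13

final state: t=10, x=663/4, v=0 → d = 663/4
a_max = (39/4−0)/(3/4−0) = 13
max v = 39/2 over t∈[3/2,17/2] → v_max = 39/2
check: 39/2·(3/2+7) = 663/4 ✓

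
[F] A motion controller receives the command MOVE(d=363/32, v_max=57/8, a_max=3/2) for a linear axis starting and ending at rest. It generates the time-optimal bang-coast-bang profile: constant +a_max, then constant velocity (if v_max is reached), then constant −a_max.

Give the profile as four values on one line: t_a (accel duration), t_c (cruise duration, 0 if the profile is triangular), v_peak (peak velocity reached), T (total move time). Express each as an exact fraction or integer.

t_a=11/4 t_c=0 v_peak=33/8 T=11/2

v_max²/a_max = (57/8)²/(3/2) = 1083/32
363/32 < 1083/32 so t_c = 0
v_peak = √(363/32·3/2) = √(1089/64) = 33/8
t_a = (33/8)/(3/2) = 11/4; t_c = 0
T = 2·11/4 = 11/2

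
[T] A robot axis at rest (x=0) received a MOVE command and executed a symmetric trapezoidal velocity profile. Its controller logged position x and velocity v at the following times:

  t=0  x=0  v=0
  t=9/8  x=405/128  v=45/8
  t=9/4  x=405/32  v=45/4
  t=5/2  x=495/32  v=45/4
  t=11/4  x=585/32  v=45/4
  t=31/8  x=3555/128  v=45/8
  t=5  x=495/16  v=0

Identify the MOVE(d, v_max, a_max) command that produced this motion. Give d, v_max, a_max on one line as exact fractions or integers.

final state: t=5, x=495/16, v=0 → d = 495/16
a_max = (45/8−0)/(9/8−0) = 5
max v = 45/4 over t∈[9/4,11/4] → v_max = 45/4
check: 45/4·(9/4+1/2) = 495/16 ✓

d=495/16 v_max=45/4 a_max=5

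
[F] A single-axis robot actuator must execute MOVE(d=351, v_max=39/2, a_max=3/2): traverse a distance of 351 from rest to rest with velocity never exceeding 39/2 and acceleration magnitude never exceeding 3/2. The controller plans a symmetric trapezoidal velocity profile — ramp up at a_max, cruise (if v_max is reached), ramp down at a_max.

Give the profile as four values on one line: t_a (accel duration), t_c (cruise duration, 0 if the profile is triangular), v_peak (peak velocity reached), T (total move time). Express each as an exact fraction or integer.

t_a=13 t_c=5 v_peak=39/2 T=31

(v_max)²/a_max = (39/2)²/(3/2) = 507/2
351 ≥ 507/2 → trapezoidal
t_a = (39/2)/(3/2) = 13; v_peak = 39/2
d_cruise = 351 − 507/2 = 195/2; t_c = (195/2)/(39/2) = 5
T = 2·13 + 5 = 31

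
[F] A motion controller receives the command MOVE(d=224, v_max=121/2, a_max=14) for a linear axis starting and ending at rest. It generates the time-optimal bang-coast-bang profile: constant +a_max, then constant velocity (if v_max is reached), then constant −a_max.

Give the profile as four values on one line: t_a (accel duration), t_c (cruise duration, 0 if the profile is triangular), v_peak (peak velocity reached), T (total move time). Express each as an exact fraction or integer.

vₘ²/aₘ = (121/2)²/14 = 14641/56
224 < 14641/56 → triangular
v_peak = √(224·14) = √3136 = 56
t_a = 56/14 = 4; t_c = 0
T = 2·4 = 8

t_a=4 t_c=0 v_peak=56 T=8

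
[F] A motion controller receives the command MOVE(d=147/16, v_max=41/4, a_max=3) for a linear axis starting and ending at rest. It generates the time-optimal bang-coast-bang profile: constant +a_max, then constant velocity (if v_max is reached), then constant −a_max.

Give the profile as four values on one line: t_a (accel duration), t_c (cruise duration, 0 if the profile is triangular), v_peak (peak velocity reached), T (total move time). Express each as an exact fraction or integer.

vₘ²/aₘ = (41/4)²/3 = 1681/48
147/16 < 1681/48 so t_c = 0
v_peak = √(147/16·3) = √(441/16) = 21/4
t_a = (21/4)/3 = 7/4; t_c = 0
T = 2·7/4 = 7/2

t_a=7/4 t_c=0 v_peak=21/4 T=7/2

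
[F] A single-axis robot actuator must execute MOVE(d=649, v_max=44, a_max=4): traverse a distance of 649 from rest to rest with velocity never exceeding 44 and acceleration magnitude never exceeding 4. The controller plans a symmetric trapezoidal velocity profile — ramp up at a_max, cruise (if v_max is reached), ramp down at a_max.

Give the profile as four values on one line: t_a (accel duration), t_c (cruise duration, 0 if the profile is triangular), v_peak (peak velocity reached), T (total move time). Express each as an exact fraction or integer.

t_a=11 t_c=15/4 v_peak=44 T=103/4

vₘ²/aₘ = 44²/4 = 484
649 ≥ 484 ⇒ cruise phase
t_a = 44/4 = 11; v_peak = 44
d_cruise = 649 − 484 = 165; t_c = 165/44 = 15/4
T = 2·11 + 15/4 = 103/4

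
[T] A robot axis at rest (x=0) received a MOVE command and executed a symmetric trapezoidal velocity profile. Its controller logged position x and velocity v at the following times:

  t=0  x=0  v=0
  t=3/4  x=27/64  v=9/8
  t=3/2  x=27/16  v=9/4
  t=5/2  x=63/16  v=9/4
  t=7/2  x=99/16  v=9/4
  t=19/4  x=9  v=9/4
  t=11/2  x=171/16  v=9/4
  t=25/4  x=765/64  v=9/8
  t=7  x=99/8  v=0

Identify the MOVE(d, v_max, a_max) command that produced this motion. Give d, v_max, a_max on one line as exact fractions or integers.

final state: t=7, x=99/8, v=0 → d = 99/8
a_max = (9/8−0)/(3/4−0) = 3/2
max v = 9/4 over t∈[3/2,11/2] → v_max = 9/4
check: 9/4·(3/2+4) = 99/8 ✓

d=99/8 v_max=9/4 a_max=3/2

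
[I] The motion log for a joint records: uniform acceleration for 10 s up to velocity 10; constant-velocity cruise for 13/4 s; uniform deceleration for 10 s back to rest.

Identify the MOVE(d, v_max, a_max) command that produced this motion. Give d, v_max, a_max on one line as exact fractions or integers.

a_max = 10/10 = 1
d_a = ½·10·10 = 50; d_c = 10·13/4 = 65/2
d = 2·50 + 65/2 = 265/2
t_c = 13/4 > 0 so v_max = 10

d=265/2 v_max=10 a_max=1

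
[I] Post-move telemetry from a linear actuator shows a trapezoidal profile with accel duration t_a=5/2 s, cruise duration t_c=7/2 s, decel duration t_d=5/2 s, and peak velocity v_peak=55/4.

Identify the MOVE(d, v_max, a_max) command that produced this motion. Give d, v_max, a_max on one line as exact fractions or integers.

a_max = (55/4)/(5/2) = 11/2
d_a = ½·55/4·5/2 = 275/16; d_c = 55/4·7/2 = 385/8
d = 2·275/16 + 385/8 = 165/2
t_c = 7/2 > 0 so v_max = 55/4

d=165/2 v_max=55/4 a_max=11/2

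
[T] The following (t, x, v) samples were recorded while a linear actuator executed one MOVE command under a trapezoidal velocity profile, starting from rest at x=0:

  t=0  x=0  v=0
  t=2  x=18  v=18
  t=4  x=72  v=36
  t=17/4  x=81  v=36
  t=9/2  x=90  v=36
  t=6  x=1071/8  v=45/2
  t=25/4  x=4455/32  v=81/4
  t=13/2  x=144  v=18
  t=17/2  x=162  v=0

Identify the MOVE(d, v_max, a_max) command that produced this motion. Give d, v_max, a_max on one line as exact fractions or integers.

final state: t=17/2, x=162, v=0 → d = 162
a_max = (18−0)/(2−0) = 9
max v = 36 over t∈[4,9/2] → v_max = 36
check: 36·(4+1/2) = 162 ✓

d=162 v_max=36 a_max=9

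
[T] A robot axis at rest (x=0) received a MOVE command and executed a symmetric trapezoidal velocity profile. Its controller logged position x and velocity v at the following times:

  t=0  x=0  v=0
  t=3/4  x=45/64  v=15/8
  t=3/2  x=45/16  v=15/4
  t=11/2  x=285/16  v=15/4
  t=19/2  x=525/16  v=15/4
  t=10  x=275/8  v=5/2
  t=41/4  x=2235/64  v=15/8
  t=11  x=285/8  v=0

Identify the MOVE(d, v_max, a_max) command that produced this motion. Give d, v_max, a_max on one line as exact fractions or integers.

d=285/8 v_max=15/4 a_max=5/2

final state: t=11, x=285/8, v=0 → d = 285/8
a_max = (15/8−0)/(3/4−0) = 5/2
max v = 15/4 over t∈[3/2,19/2] → v_max = 15/4
check: 15/4·(3/2+8) = 285/8 ✓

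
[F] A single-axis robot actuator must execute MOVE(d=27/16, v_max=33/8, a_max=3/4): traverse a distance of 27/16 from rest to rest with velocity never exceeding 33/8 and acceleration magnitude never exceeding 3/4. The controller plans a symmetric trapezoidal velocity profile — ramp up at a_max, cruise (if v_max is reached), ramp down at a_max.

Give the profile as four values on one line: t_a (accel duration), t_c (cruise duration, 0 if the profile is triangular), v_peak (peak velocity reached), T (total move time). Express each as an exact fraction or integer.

vₘ²/aₘ = (33/8)²/(3/4) = 363/16
27/16 < 363/16 ⇒ no cruise
v_peak = √(27/16·3/4) = √(81/64) = 9/8
t_a = (9/8)/(3/4) = 3/2; t_c = 0
T = 2·3/2 = 3

t_a=3/2 t_c=0 v_peak=9/8 T=3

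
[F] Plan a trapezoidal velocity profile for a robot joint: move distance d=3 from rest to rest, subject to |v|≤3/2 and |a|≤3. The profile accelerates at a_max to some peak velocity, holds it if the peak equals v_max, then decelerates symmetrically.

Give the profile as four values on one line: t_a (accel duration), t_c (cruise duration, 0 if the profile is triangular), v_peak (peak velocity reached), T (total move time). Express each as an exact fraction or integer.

(v_max)²/a_max = (3/2)²/3 = 3/4
3 ≥ 3/4 → trapezoidal
t_a = (3/2)/3 = 1/2; v_peak = 3/2
d_cruise = 3 − 3/4 = 9/4; t_c = (9/4)/(3/2) = 3/2
T = 2·1/2 + 3/2 = 5/2

t_a=1/2 t_c=3/2 v_peak=3/2 T=5/2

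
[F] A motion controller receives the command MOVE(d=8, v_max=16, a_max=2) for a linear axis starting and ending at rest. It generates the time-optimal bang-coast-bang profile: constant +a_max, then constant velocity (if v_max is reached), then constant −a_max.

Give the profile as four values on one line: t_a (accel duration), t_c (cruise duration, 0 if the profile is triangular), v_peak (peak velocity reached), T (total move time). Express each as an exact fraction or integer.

t_a=2 t_c=0 v_peak=4 T=4

(v_max)²/a_max = 16²/2 = 128
8 < 128 → triangular
v_peak = √(8·2) = √16 = 4
t_a = 4/2 = 2; t_c = 0
T = 2·2 = 4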